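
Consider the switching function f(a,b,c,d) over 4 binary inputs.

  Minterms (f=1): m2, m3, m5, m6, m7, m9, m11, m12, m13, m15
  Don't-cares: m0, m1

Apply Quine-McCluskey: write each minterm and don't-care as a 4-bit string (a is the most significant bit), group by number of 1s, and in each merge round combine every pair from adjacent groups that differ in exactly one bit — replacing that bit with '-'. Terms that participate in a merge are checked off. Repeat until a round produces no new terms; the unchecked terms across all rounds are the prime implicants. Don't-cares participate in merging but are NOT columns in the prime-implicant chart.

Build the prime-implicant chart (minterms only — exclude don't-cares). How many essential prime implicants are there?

3

Round 0: 0000✓ 0001✓ 0010✓ 0011✓ 0101✓ 0110✓ 0111✓ 1001✓ 1011✓ 1100✓ 1101✓ 1111✓
Round 1: -001✓ -011✓ -101✓ -111✓ 0-01✓ 0-10✓ 0-11✓ 00-0✓ 00-1✓ 000-✓ 001-✓ 01-1✓ 011-✓ 1-01✓ 1-11✓ 10-1✓ 11-1✓ 110-
Round 2: --01✓ --11✓ -0-1✓ -1-1✓ 0--1✓ 0-1- 00-- 1--1✓
Round 3: ---1
PIs = {---1, 0-1-, 00--, 110-}
Coverage chart:
  m2: 0-1-,00--
  m3: ---1,0-1-,00--
  m5: ---1 ←essential
  m6: 0-1- ←essential
  m7: ---1,0-1-
  m9: ---1 ←essential
  m11: ---1 ←essential
  m12: 110- ←essential
  m13: ---1,110-
  m15: ---1 ←essential
Essential: ---1, 0-1-, 110-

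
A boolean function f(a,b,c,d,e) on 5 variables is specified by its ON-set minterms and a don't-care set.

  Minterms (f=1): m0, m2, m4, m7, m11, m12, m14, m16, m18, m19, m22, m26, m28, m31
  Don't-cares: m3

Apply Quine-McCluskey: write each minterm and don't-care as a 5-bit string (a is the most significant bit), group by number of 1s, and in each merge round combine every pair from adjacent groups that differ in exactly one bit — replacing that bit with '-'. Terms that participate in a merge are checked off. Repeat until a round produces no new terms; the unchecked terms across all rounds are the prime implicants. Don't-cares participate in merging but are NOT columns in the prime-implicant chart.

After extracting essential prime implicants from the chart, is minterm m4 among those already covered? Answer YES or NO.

NO

size-2^0 implicants → 00000(✓)  00010(✓)  00011(✓)  00100(✓)  00111(✓)  01011(✓)  01100(✓)  01110(✓)  10000(✓)  10010(✓)  10011(✓)  10110(✓)  11010(✓)  11100(✓)  11111
size-2^1 implicants → -0000(✓)  -0010(✓)  -0011(✓)  -1100  0-011  0-100  00-00  00-11  000-0(✓)  0001-(✓)  011-0  1-010  10-10  100-0(✓)  1001-(✓)
size-2^2 implicants → -00-0  -001-
Unchecked terms (primes): -00-0, -001-, -1100, 0-011, 0-100, 00-00, 00-11, 011-0, 1-010, 10-10, 11111
Minterm coverage:
  m0 ⊆ -00-0,00-00
  m2 ⊆ -00-0,-001-
  m4 ⊆ 0-100,00-00
  m7 ⊆ 00-11 [E]
  m11 ⊆ 0-011 [E]
  m12 ⊆ -1100,0-100,011-0
  m14 ⊆ 011-0 [E]
  m16 ⊆ -00-0 [E]
  m18 ⊆ -00-0,-001-,1-010,10-10
  m19 ⊆ -001- [E]
  m22 ⊆ 10-10 [E]
  m26 ⊆ 1-010 [E]
  m28 ⊆ -1100 [E]
  m31 ⊆ 11111 [E]
E = {-00-0, -001-, -1100, 0-011, 00-11, 011-0, 1-010, 10-10, 11111}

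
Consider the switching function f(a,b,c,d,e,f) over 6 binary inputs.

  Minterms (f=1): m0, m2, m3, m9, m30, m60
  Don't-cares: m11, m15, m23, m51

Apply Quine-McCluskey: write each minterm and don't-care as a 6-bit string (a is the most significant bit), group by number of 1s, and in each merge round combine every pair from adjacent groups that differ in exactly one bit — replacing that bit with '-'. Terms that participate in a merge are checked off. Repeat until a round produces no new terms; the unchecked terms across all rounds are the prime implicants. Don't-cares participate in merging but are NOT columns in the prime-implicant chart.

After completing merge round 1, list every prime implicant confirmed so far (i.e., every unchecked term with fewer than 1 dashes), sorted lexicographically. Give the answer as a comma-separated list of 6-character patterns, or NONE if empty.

010111, 011110, 110011, 111100

size-2^0 implicants → 000000(✓)  000010(✓)  000011(✓)  001001(✓)  001011(✓)  001111(✓)  010111  011110  110011  111100
size-2^1 implicants → 00-011  0000-0  00001-  001-11  0010-1
Unchecked terms (primes): 00-011, 0000-0, 00001-, 001-11, 0010-1, 010111, 011110, 110011, 111100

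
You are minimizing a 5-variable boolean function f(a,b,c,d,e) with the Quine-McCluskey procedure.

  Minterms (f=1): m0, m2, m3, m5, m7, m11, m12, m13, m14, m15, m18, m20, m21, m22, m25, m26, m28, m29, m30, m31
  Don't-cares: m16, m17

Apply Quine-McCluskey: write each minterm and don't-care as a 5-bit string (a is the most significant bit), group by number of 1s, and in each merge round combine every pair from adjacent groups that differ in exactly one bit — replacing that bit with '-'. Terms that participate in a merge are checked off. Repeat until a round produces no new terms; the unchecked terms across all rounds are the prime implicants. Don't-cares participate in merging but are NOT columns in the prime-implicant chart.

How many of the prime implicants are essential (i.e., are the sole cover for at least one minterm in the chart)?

5

Round 0: 00000✓ 00010✓ 00011✓ 00101✓ 00111✓ 01011✓ 01100✓ 01101✓ 01110✓ 01111✓ 10000✓ 10001✓ 10010✓ 10100✓ 10101✓ 10110✓ 11001✓ 11010✓ 11100✓ 11101✓ 11110✓ 11111✓
Round 1: -0000✓ -0010✓ -0101✓ -1100✓ -1101✓ -1110✓ -1111✓ 0-011✓ 0-101✓ 0-111✓ 00-11✓ 000-0✓ 0001- 001-1✓ 01-11✓ 011-0✓ 011-1✓ 0110-✓ 0111-✓ 1-001✓ 1-010✓ 1-100✓ 1-101✓ 1-110✓ 10-00✓ 10-01✓ 10-10✓ 100-0✓ 1000-✓ 101-0✓ 1010-✓ 11-01✓ 11-10✓ 111-0✓ 111-1✓ 1110-✓ 1111-✓
Round 2: --101 -00-0 -11-0✓ -11-1✓ -110-✓ -111-✓ 0--11 0-1-1 011--✓ 1--01 1--10 1-1-0 1-10- 10--0 10-0- 111--✓
Round 3: -11--
PIs = {--101, -00-0, -11--, 0--11, 0-1-1, 0001-, 1--01, 1--10, 1-1-0, 1-10-, 10--0, 10-0-}
Coverage chart:
  m0: -00-0 ←essential
  m2: -00-0,0001-
  m3: 0--11,0001-
  m5: --101,0-1-1
  m7: 0--11,0-1-1
  m11: 0--11 ←essential
  m12: -11-- ←essential
  m13: --101,-11--,0-1-1
  m14: -11-- ←essential
  m15: -11--,0--11,0-1-1
  m18: -00-0,1--10,10--0
  m20: 1-1-0,1-10-,10--0,10-0-
  m21: --101,1--01,1-10-,10-0-
  m22: 1--10,1-1-0,10--0
  m25: 1--01 ←essential
  m26: 1--10 ←essential
  m28: -11--,1-1-0,1-10-
  m29: --101,-11--,1--01,1-10-
  m30: -11--,1--10,1-1-0
  m31: -11-- ←essential
Essential: -00-0, -11--, 0--11, 1--01, 1--10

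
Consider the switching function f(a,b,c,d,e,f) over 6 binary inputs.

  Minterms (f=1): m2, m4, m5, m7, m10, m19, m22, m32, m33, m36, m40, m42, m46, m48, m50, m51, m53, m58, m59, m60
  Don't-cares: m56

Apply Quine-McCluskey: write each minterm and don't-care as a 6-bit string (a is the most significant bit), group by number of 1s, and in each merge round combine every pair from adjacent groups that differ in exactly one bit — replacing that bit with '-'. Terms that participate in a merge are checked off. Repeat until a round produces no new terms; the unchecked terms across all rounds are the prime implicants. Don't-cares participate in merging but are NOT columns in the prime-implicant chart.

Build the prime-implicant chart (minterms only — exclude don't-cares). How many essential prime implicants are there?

size-2^0 implicants → 000010(✓)  000100(✓)  000101(✓)  000111(✓)  001010(✓)  010011(✓)  010110  100000(✓)  100001(✓)  100100(✓)  101000(✓)  101010(✓)  101110(✓)  110000(✓)  110010(✓)  110011(✓)  110101  111000(✓)  111010(✓)  111011(✓)  111100(✓)
size-2^1 implicants → -00100  -01010  -10011  00-010  0001-1  00010-  1-0000(✓)  1-1000(✓)  1-1010(✓)  10-000(✓)  100-00  10000-  101-10  1010-0(✓)  11-000(✓)  11-010(✓)  11-011(✓)  1100-0(✓)  11001-(✓)  111-00  1110-0(✓)  11101-(✓)
size-2^2 implicants → 1--000  1-10-0  11-0-0  11-01-
Unchecked terms (primes): -00100, -01010, -10011, 00-010, 0001-1, 00010-, 010110, 1--000, 1-10-0, 100-00, 10000-, 101-10, 11-0-0, 11-01-, 110101, 111-00
Minterm coverage:
  m2 ⊆ 00-010 [E]
  m4 ⊆ -00100,00010-
  m5 ⊆ 0001-1,00010-
  m7 ⊆ 0001-1 [E]
  m10 ⊆ -01010,00-010
  m19 ⊆ -10011 [E]
  m22 ⊆ 010110 [E]
  m32 ⊆ 1--000,100-00,10000-
  m33 ⊆ 10000- [E]
  m36 ⊆ -00100,100-00
  m40 ⊆ 1--000,1-10-0
  m42 ⊆ -01010,1-10-0,101-10
  m46 ⊆ 101-10 [E]
  m48 ⊆ 1--000,11-0-0
  m50 ⊆ 11-0-0,11-01-
  m51 ⊆ -10011,11-01-
  m53 ⊆ 110101 [E]
  m58 ⊆ 1-10-0,11-0-0,11-01-
  m59 ⊆ 11-01- [E]
  m60 ⊆ 111-00 [E]
E = {-10011, 00-010, 0001-1, 010110, 10000-, 101-10, 11-01-, 110101, 111-00}

9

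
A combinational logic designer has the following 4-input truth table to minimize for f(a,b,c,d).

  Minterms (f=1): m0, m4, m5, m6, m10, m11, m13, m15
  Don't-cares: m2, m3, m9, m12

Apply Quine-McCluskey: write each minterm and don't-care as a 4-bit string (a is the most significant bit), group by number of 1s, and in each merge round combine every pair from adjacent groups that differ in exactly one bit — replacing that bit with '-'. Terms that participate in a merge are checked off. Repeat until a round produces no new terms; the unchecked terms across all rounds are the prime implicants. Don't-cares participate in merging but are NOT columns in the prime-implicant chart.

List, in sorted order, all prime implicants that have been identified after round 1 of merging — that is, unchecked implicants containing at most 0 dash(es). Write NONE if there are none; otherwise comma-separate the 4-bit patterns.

[col 0] 0000*, 0010*, 0011*, 0100*, 0101*, 0110*, 1001*, 1010*, 1011*, 1100*, 1101*, 1111*
[col 1] -010*, -011*, -100*, -101*, 0-00*, 0-10*, 00-0*, 001-*, 01-0*, 010-*, 1-01*, 1-11*, 10-1*, 101-*, 11-1*, 110-*
[col 2] -01-, -10-, 0--0, 1--1
Prime implicants: -01-, -10-, 0--0, 1--1

NONE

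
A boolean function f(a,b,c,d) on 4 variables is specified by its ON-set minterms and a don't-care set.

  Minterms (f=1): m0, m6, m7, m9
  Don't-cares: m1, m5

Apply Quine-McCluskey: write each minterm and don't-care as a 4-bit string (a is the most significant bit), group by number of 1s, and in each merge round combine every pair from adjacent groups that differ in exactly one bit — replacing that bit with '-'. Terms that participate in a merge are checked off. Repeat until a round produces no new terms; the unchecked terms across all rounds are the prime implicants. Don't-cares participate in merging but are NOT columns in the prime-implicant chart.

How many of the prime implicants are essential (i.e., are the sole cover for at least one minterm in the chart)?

[col 0] 0000*, 0001*, 0101*, 0110*, 0111*, 1001*
[col 1] -001, 0-01, 000-, 01-1, 011-
Prime implicants: -001, 0-01, 000-, 01-1, 011-
PI chart (minterm → PIs covering it):
  0 | 000-  (sole → essential)
  6 | 011-  (sole → essential)
  7 | 01-1,011-
  9 | -001  (sole → essential)
Essential prime implicants: -001, 000-, 011-

3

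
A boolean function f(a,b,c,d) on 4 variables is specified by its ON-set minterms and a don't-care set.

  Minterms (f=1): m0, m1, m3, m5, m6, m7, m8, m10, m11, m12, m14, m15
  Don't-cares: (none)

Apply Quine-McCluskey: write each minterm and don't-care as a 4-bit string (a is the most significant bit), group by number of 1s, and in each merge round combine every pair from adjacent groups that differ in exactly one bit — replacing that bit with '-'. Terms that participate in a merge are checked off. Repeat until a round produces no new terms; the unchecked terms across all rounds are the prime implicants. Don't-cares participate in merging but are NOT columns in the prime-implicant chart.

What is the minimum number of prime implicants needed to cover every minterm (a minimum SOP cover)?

5

size-2^0 implicants → 0000(✓)  0001(✓)  0011(✓)  0101(✓)  0110(✓)  0111(✓)  1000(✓)  1010(✓)  1011(✓)  1100(✓)  1110(✓)  1111(✓)
size-2^1 implicants → -000  -011(✓)  -110(✓)  -111(✓)  0-01(✓)  0-11(✓)  00-1(✓)  000-  01-1(✓)  011-(✓)  1-00(✓)  1-10(✓)  1-11(✓)  10-0(✓)  101-(✓)  11-0(✓)  111-(✓)
size-2^2 implicants → --11  -11-  0--1  1--0  1-1-
Unchecked terms (primes): --11, -000, -11-, 0--1, 000-, 1--0, 1-1-
Minterm coverage:
  m0 ⊆ -000,000-
  m1 ⊆ 0--1,000-
  m3 ⊆ --11,0--1
  m5 ⊆ 0--1 [E]
  m6 ⊆ -11- [E]
  m7 ⊆ --11,-11-,0--1
  m8 ⊆ -000,1--0
  m10 ⊆ 1--0,1-1-
  m11 ⊆ --11,1-1-
  m12 ⊆ 1--0 [E]
  m14 ⊆ -11-,1--0,1-1-
  m15 ⊆ --11,-11-,1-1-
E = {-11-, 0--1, 1--0}
Petrick residual → --11, -000
Cover = cd + b'c'd' + bc + a'd + ad'  |cover|=5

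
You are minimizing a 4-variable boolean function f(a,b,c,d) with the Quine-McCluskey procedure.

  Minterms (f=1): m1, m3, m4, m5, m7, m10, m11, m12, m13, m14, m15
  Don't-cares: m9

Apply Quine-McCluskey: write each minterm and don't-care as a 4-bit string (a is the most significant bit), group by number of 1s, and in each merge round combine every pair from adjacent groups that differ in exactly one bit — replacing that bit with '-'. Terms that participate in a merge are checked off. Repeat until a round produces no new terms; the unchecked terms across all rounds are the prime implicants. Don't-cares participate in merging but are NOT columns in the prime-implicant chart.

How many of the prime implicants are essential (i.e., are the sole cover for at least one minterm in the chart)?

size-2^0 implicants → 0001(✓)  0011(✓)  0100(✓)  0101(✓)  0111(✓)  1001(✓)  1010(✓)  1011(✓)  1100(✓)  1101(✓)  1110(✓)  1111(✓)
size-2^1 implicants → -001(✓)  -011(✓)  -100(✓)  -101(✓)  -111(✓)  0-01(✓)  0-11(✓)  00-1(✓)  01-1(✓)  010-(✓)  1-01(✓)  1-10(✓)  1-11(✓)  10-1(✓)  101-(✓)  11-0(✓)  11-1(✓)  110-(✓)  111-(✓)
size-2^2 implicants → --01(✓)  --11(✓)  -0-1(✓)  -1-1(✓)  -10-  0--1(✓)  1--1(✓)  1-1-  11--
size-2^3 implicants → ---1
Unchecked terms (primes): ---1, -10-, 1-1-, 11--
Minterm coverage:
  m1 ⊆ ---1 [E]
  m3 ⊆ ---1 [E]
  m4 ⊆ -10- [E]
  m5 ⊆ ---1,-10-
  m7 ⊆ ---1 [E]
  m10 ⊆ 1-1- [E]
  m11 ⊆ ---1,1-1-
  m12 ⊆ -10-,11--
  m13 ⊆ ---1,-10-,11--
  m14 ⊆ 1-1-,11--
  m15 ⊆ ---1,1-1-,11--
E = {---1, -10-, 1-1-}

3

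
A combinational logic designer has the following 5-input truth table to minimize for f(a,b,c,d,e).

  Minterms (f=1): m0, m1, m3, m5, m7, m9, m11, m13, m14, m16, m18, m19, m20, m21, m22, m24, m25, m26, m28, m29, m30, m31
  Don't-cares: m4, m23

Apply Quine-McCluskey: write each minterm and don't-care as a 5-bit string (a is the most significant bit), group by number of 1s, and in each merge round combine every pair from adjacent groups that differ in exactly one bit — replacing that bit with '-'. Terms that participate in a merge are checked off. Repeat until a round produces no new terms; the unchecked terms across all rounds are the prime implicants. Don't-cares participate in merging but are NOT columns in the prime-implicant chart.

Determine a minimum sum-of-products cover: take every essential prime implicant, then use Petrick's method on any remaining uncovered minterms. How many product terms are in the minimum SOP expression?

7

Round 0: 00000✓ 00001✓ 00011✓ 00100✓ 00101✓ 00111✓ 01001✓ 01011✓ 01101✓ 01110✓ 10000✓ 10010✓ 10011✓ 10100✓ 10101✓ 10110✓ 10111✓ 11000✓ 11001✓ 11010✓ 11100✓ 11101✓ 11110✓ 11111✓
Round 1: -0000✓ -0011✓ -0100✓ -0101✓ -0111✓ -1001✓ -1101✓ -1110 0-001✓ 0-011✓ 0-101✓ 00-00✓ 00-01✓ 00-11✓ 000-1✓ 0000-✓ 001-1✓ 0010-✓ 01-01✓ 010-1✓ 1-000✓ 1-010✓ 1-100✓ 1-101✓ 1-110✓ 1-111✓ 10-00✓ 10-10✓ 10-11✓ 100-0✓ 1001-✓ 101-0✓ 101-1✓ 1010-✓ 1011-✓ 11-00✓ 11-01✓ 11-10✓ 110-0✓ 1100-✓ 111-0✓ 111-1✓ 1110-✓ 1111-✓
Round 2: --101 -0-00 -0-11 -01-1 -010- -1-01 0--01 0-0-1 00--1 00-0- 1--00✓ 1--10✓ 1-0-0✓ 1-1-0✓ 1-1-1✓ 1-10-✓ 1-11-✓ 10--0✓ 10-1- 101--✓ 11--0✓ 11-0- 111--✓
Round 3: 1---0 1-1--
PIs = {--101, -0-00, -0-11, -01-1, -010-, -1-01, -1110, 0--01, 0-0-1, 00--1, 00-0-, 1---0, 1-1--, 10-1-, 11-0-}
Coverage chart:
  m0: -0-00,00-0-
  m1: 0--01,0-0-1,00--1,00-0-
  m3: -0-11,0-0-1,00--1
  m5: --101,-01-1,-010-,0--01,00--1,00-0-
  m7: -0-11,-01-1,00--1
  m9: -1-01,0--01,0-0-1
  m11: 0-0-1 ←essential
  m13: --101,-1-01,0--01
  m14: -1110 ←essential
  m16: -0-00,1---0
  m18: 1---0,10-1-
  m19: -0-11,10-1-
  m20: -0-00,-010-,1---0,1-1--
  m21: --101,-01-1,-010-,1-1--
  m22: 1---0,1-1--,10-1-
  m24: 1---0,11-0-
  m25: -1-01,11-0-
  m26: 1---0 ←essential
  m28: 1---0,1-1--,11-0-
  m29: --101,-1-01,1-1--,11-0-
  m30: -1110,1---0,1-1--
  m31: 1-1-- ←essential
Essential: -1110, 0-0-1, 1---0, 1-1--
Petrick residual → -0-11, -1-01, 00-0-
Min cover (7 terms): b'de + bd'e + bcde' + a'c'e + a'b'd' + ae' + ac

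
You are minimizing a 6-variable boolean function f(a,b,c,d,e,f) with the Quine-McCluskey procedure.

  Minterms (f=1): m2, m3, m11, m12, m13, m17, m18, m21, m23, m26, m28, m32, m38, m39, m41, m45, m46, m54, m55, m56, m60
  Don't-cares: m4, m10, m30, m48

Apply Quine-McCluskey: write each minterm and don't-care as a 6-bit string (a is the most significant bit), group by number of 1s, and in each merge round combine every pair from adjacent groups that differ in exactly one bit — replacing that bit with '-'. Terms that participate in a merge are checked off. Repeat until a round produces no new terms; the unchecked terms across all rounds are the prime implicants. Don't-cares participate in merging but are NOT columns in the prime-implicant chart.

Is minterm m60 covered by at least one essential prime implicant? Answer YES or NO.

NO

size-2^0 implicants → 000010(✓)  000011(✓)  000100(✓)  001010(✓)  001011(✓)  001100(✓)  001101(✓)  010001(✓)  010010(✓)  010101(✓)  010111(✓)  011010(✓)  011100(✓)  011110(✓)  100000(✓)  100110(✓)  100111(✓)  101001(✓)  101101(✓)  101110(✓)  110000(✓)  110110(✓)  110111(✓)  111000(✓)  111100(✓)
size-2^1 implicants → -01101  -10111  -11100  0-0010(✓)  0-1010(✓)  0-1100  00-010(✓)  00-011(✓)  00-100  00001-(✓)  00101-(✓)  00110-  01-010(✓)  010-01  0101-1  011-10  0111-0  1-0000  1-0110(✓)  1-0111(✓)  10-110  10011-(✓)  101-01  11-000  11011-(✓)  111-00
size-2^2 implicants → 0--010  00-01-  1-011-
Unchecked terms (primes): -01101, -10111, -11100, 0--010, 0-1100, 00-01-, 00-100, 00110-, 010-01, 0101-1, 011-10, 0111-0, 1-0000, 1-011-, 10-110, 101-01, 11-000, 111-00
Minterm coverage:
  m2 ⊆ 0--010,00-01-
  m3 ⊆ 00-01- [E]
  m11 ⊆ 00-01- [E]
  m12 ⊆ 0-1100,00-100,00110-
  m13 ⊆ -01101,00110-
  m17 ⊆ 010-01 [E]
  m18 ⊆ 0--010 [E]
  m21 ⊆ 010-01,0101-1
  m23 ⊆ -10111,0101-1
  m26 ⊆ 0--010,011-10
  m28 ⊆ -11100,0-1100,0111-0
  m32 ⊆ 1-0000 [E]
  m38 ⊆ 1-011-,10-110
  m39 ⊆ 1-011- [E]
  m41 ⊆ 101-01 [E]
  m45 ⊆ -01101,101-01
  m46 ⊆ 10-110 [E]
  m54 ⊆ 1-011- [E]
  m55 ⊆ -10111,1-011-
  m56 ⊆ 11-000,111-00
  m60 ⊆ -11100,111-00
E = {0--010, 00-01-, 010-01, 1-0000, 1-011-, 10-110, 101-01}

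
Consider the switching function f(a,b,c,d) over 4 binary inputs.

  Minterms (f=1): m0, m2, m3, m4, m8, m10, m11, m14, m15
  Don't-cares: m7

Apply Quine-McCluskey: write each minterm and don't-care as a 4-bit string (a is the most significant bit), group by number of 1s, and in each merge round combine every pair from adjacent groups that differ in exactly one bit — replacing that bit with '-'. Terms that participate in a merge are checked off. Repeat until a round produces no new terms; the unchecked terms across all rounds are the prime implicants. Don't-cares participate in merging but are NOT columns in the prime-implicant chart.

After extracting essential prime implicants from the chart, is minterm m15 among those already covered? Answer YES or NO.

size-2^0 implicants → 0000(✓)  0010(✓)  0011(✓)  0100(✓)  0111(✓)  1000(✓)  1010(✓)  1011(✓)  1110(✓)  1111(✓)
size-2^1 implicants → -000(✓)  -010(✓)  -011(✓)  -111(✓)  0-00  0-11(✓)  00-0(✓)  001-(✓)  1-10(✓)  1-11(✓)  10-0(✓)  101-(✓)  111-(✓)
size-2^2 implicants → --11  -0-0  -01-  1-1-
Unchecked terms (primes): --11, -0-0, -01-, 0-00, 1-1-
Minterm coverage:
  m0 ⊆ -0-0,0-00
  m2 ⊆ -0-0,-01-
  m3 ⊆ --11,-01-
  m4 ⊆ 0-00 [E]
  m8 ⊆ -0-0 [E]
  m10 ⊆ -0-0,-01-,1-1-
  m11 ⊆ --11,-01-,1-1-
  m14 ⊆ 1-1- [E]
  m15 ⊆ --11,1-1-
E = {-0-0, 0-00, 1-1-}

YES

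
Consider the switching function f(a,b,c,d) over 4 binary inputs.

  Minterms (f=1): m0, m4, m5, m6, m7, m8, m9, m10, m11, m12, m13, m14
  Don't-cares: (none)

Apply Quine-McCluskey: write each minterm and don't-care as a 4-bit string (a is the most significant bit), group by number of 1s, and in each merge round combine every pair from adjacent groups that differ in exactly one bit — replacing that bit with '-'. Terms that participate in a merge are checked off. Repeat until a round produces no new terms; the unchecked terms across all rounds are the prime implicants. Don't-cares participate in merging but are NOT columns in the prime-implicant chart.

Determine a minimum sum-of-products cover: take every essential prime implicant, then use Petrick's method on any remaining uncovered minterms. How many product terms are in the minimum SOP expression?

5

[col 0] 0000*, 0100*, 0101*, 0110*, 0111*, 1000*, 1001*, 1010*, 1011*, 1100*, 1101*, 1110*
[col 1] -000*, -100*, -101*, -110*, 0-00*, 01-0*, 01-1*, 010-*, 011-*, 1-00*, 1-01*, 1-10*, 10-0*, 10-1*, 100-*, 101-*, 11-0*, 110-*
[col 2] --00, -1-0, -10-, 01--, 1--0, 1-0-, 10--
Prime implicants: --00, -1-0, -10-, 01--, 1--0, 1-0-, 10--
PI chart (minterm → PIs covering it):
  0 | --00  (sole → essential)
  4 | --00,-1-0,-10-,01--
  5 | -10-,01--
  6 | -1-0,01--
  7 | 01--  (sole → essential)
  8 | --00,1--0,1-0-,10--
  9 | 1-0-,10--
  10 | 1--0,10--
  11 | 10--  (sole → essential)
  12 | --00,-1-0,-10-,1--0,1-0-
  13 | -10-,1-0-
  14 | -1-0,1--0
Essential prime implicants: --00, 01--, 10--
Petrick residual → -1-0, -10-
Minimum SOP uses 5 PIs: c'd' + bd' + bc' + a'b + ab'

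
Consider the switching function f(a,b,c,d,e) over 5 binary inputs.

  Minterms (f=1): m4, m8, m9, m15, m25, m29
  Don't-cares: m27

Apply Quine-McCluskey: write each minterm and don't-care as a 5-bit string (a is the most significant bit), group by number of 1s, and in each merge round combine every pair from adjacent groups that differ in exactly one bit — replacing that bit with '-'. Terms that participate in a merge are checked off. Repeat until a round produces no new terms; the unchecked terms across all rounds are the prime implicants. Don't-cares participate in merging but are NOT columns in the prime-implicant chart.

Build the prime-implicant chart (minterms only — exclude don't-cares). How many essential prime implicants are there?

4

[col 0] 00100, 01000*, 01001*, 01111, 11001*, 11011*, 11101*
[col 1] -1001, 0100-, 11-01, 110-1
Prime implicants: -1001, 00100, 0100-, 01111, 11-01, 110-1
PI chart (minterm → PIs covering it):
  4 | 00100  (sole → essential)
  8 | 0100-  (sole → essential)
  9 | -1001,0100-
  15 | 01111  (sole → essential)
  25 | -1001,11-01,110-1
  29 | 11-01  (sole → essential)
Essential prime implicants: 00100, 0100-, 01111, 11-01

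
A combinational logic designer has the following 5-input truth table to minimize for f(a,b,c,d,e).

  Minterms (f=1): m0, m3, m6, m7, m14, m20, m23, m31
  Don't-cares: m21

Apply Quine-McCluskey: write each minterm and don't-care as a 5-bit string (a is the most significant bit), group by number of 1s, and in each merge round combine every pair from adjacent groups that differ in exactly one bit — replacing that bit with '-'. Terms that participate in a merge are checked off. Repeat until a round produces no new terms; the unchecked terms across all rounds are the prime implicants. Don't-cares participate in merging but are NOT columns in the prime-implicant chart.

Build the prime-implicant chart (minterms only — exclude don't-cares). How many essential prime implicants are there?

Round 0: 00000 00011✓ 00110✓ 00111✓ 01110✓ 10100✓ 10101✓ 10111✓ 11111✓
Round 1: -0111 0-110 00-11 0011- 1-111 101-1 1010-
PIs = {-0111, 0-110, 00-11, 00000, 0011-, 1-111, 101-1, 1010-}
Coverage chart:
  m0: 00000 ←essential
  m3: 00-11 ←essential
  m6: 0-110,0011-
  m7: -0111,00-11,0011-
  m14: 0-110 ←essential
  m20: 1010- ←essential
  m23: -0111,1-111,101-1
  m31: 1-111 ←essential
Essential: 0-110, 00-11, 00000, 1-111, 1010-

5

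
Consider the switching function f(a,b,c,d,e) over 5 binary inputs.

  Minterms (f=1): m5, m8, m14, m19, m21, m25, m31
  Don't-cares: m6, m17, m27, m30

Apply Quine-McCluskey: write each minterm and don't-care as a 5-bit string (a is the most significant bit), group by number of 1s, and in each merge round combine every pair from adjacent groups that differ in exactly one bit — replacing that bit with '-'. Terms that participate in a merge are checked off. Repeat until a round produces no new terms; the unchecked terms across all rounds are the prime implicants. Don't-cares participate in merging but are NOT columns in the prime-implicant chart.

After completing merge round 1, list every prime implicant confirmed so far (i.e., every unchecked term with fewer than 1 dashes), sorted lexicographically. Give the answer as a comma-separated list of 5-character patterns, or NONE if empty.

01000

[col 0] 00101*, 00110*, 01000, 01110*, 10001*, 10011*, 10101*, 11001*, 11011*, 11110*, 11111*
[col 1] -0101, -1110, 0-110, 1-001*, 1-011*, 10-01, 100-1*, 11-11, 110-1*, 1111-
[col 2] 1-0-1
Prime implicants: -0101, -1110, 0-110, 01000, 1-0-1, 10-01, 11-11, 1111-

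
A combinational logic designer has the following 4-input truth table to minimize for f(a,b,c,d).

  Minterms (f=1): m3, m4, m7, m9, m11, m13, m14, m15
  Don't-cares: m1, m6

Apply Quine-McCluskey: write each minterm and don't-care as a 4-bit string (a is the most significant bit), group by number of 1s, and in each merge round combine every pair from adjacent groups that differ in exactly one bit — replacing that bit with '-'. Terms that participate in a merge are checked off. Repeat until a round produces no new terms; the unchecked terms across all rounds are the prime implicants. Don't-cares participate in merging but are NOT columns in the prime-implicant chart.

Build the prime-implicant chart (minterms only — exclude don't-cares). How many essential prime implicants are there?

3

Round 0: 0001✓ 0011✓ 0100✓ 0110✓ 0111✓ 1001✓ 1011✓ 1101✓ 1110✓ 1111✓
Round 1: -001✓ -011✓ -110✓ -111✓ 0-11✓ 00-1✓ 01-0 011-✓ 1-01✓ 1-11✓ 10-1✓ 11-1✓ 111-✓
Round 2: --11 -0-1 -11- 1--1
PIs = {--11, -0-1, -11-, 01-0, 1--1}
Coverage chart:
  m3: --11,-0-1
  m4: 01-0 ←essential
  m7: --11,-11-
  m9: -0-1,1--1
  m11: --11,-0-1,1--1
  m13: 1--1 ←essential
  m14: -11- ←essential
  m15: --11,-11-,1--1
Essential: -11-, 01-0, 1--1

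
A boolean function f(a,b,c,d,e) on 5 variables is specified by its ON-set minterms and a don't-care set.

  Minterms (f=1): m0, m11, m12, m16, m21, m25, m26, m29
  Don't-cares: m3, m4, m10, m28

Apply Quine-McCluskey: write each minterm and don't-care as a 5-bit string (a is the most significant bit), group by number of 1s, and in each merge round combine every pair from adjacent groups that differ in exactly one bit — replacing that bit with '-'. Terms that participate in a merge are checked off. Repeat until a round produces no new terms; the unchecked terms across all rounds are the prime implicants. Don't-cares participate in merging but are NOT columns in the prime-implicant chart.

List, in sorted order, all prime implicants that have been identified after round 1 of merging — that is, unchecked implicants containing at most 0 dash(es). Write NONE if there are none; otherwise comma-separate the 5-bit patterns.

NONE

[col 0] 00000*, 00011*, 00100*, 01010*, 01011*, 01100*, 10000*, 10101*, 11001*, 11010*, 11100*, 11101*
[col 1] -0000, -1010, -1100, 0-011, 0-100, 00-00, 0101-, 1-101, 11-01, 1110-
Prime implicants: -0000, -1010, -1100, 0-011, 0-100, 00-00, 0101-, 1-101, 11-01, 1110-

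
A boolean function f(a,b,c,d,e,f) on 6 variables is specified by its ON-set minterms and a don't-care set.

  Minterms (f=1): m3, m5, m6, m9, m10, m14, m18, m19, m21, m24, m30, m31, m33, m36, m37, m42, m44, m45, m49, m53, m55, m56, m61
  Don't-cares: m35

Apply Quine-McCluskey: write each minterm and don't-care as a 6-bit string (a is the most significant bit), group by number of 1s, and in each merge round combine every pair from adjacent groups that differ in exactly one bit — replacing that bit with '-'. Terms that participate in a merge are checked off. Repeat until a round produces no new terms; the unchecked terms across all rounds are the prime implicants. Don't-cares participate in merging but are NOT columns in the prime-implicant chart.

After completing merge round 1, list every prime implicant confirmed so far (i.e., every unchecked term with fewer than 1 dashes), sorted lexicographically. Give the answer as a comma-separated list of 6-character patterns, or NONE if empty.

Round 0: 000011✓ 000101✓ 000110✓ 001001 001010✓ 001110✓ 010010✓ 010011✓ 010101✓ 011000✓ 011110✓ 011111✓ 100001✓ 100011✓ 100100✓ 100101✓ 101010✓ 101100✓ 101101✓ 110001✓ 110101✓ 110111✓ 111000✓ 111101✓
Round 1: -00011 -00101✓ -01010 -10101✓ -11000 0-0011 0-0101✓ 0-1110 00-110 001-10 01001- 01111- 1-0001✓ 1-0101✓ 1-1101✓ 10-100✓ 10-101✓ 100-01✓ 1000-1 10010-✓ 10110-✓ 11-101✓ 110-01✓ 1101-1
Round 2: --0101 1--101 1-0-01 10-10-
PIs = {--0101, -00011, -01010, -11000, 0-0011, 0-1110, 00-110, 001-10, 001001, 01001-, 01111-, 1--101, 1-0-01, 10-10-, 1000-1, 1101-1}

001001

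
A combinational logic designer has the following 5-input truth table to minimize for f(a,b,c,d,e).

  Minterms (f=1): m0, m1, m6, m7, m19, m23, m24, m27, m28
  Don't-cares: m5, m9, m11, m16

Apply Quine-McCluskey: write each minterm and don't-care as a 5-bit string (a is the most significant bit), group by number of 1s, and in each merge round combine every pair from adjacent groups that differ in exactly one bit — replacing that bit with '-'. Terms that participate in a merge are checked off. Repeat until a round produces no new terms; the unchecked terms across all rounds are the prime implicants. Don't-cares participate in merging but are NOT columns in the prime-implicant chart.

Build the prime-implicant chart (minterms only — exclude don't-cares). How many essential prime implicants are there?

[col 0] 00000*, 00001*, 00101*, 00110*, 00111*, 01001*, 01011*, 10000*, 10011*, 10111*, 11000*, 11011*, 11100*
[col 1] -0000, -0111, -1011, 0-001, 00-01, 0000-, 001-1, 0011-, 010-1, 1-000, 1-011, 10-11, 11-00
Prime implicants: -0000, -0111, -1011, 0-001, 00-01, 0000-, 001-1, 0011-, 010-1, 1-000, 1-011, 10-11, 11-00
PI chart (minterm → PIs covering it):
  0 | -0000,0000-
  1 | 0-001,00-01,0000-
  6 | 0011-  (sole → essential)
  7 | -0111,001-1,0011-
  19 | 1-011,10-11
  23 | -0111,10-11
  24 | 1-000,11-00
  27 | -1011,1-011
  28 | 11-00  (sole → essential)
Essential prime implicants: 0011-, 11-00

2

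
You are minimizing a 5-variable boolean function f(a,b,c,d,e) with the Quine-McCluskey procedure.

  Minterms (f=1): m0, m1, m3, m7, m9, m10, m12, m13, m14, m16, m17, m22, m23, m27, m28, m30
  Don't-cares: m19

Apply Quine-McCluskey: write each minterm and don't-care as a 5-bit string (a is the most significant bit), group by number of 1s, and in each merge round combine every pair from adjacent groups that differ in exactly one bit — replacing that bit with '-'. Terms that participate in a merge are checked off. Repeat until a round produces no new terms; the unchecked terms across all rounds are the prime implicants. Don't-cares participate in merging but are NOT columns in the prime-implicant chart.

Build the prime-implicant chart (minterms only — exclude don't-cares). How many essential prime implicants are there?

5

size-2^0 implicants → 00000(✓)  00001(✓)  00011(✓)  00111(✓)  01001(✓)  01010(✓)  01100(✓)  01101(✓)  01110(✓)  10000(✓)  10001(✓)  10011(✓)  10110(✓)  10111(✓)  11011(✓)  11100(✓)  11110(✓)
size-2^1 implicants → -0000(✓)  -0001(✓)  -0011(✓)  -0111(✓)  -1100(✓)  -1110(✓)  0-001  00-11(✓)  000-1(✓)  0000-(✓)  01-01  01-10  011-0(✓)  0110-  1-011  1-110  10-11(✓)  100-1(✓)  1000-(✓)  1011-  111-0(✓)
size-2^2 implicants → -0-11  -00-1  -000-  -11-0
Unchecked terms (primes): -0-11, -00-1, -000-, -11-0, 0-001, 01-01, 01-10, 0110-, 1-011, 1-110, 1011-
Minterm coverage:
  m0 ⊆ -000- [E]
  m1 ⊆ -00-1,-000-,0-001
  m3 ⊆ -0-11,-00-1
  m7 ⊆ -0-11 [E]
  m9 ⊆ 0-001,01-01
  m10 ⊆ 01-10 [E]
  m12 ⊆ -11-0,0110-
  m13 ⊆ 01-01,0110-
  m14 ⊆ -11-0,01-10
  m16 ⊆ -000- [E]
  m17 ⊆ -00-1,-000-
  m22 ⊆ 1-110,1011-
  m23 ⊆ -0-11,1011-
  m27 ⊆ 1-011 [E]
  m28 ⊆ -11-0 [E]
  m30 ⊆ -11-0,1-110
E = {-0-11, -000-, -11-0, 01-10, 1-011}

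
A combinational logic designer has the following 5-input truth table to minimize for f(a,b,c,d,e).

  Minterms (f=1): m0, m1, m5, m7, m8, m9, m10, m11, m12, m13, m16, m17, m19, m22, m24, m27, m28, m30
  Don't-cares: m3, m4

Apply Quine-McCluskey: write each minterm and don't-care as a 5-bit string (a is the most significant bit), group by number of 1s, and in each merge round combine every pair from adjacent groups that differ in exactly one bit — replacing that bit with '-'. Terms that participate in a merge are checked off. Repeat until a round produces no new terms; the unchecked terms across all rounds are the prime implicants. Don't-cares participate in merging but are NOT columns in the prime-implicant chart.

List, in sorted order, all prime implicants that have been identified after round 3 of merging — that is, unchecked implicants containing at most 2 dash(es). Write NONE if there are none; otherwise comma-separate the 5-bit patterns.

[col 0] 00000*, 00001*, 00011*, 00100*, 00101*, 00111*, 01000*, 01001*, 01010*, 01011*, 01100*, 01101*, 10000*, 10001*, 10011*, 10110*, 11000*, 11011*, 11100*, 11110*
[col 1] -0000*, -0001*, -0011*, -1000*, -1011*, -1100*, 0-000*, 0-001*, 0-011*, 0-100*, 0-101*, 00-00*, 00-01*, 00-11*, 000-1*, 0000-*, 001-1*, 0010-*, 01-00*, 01-01*, 010-0*, 010-1*, 0100-*, 0101-*, 0110-*, 1-000*, 1-011*, 1-110, 100-1*, 1000-*, 11-00*, 111-0
[col 2] --000, --011, -00-1, -000-, -1-00, 0--00*, 0--01*, 0-0-1, 0-00-*, 0-10-*, 00--1, 00-0-*, 01-0-*, 010--
[col 3] 0--0-
Prime implicants: --000, --011, -00-1, -000-, -1-00, 0--0-, 0-0-1, 00--1, 010--, 1-110, 111-0

--000, --011, -00-1, -000-, -1-00, 0-0-1, 00--1, 010--, 1-110, 111-0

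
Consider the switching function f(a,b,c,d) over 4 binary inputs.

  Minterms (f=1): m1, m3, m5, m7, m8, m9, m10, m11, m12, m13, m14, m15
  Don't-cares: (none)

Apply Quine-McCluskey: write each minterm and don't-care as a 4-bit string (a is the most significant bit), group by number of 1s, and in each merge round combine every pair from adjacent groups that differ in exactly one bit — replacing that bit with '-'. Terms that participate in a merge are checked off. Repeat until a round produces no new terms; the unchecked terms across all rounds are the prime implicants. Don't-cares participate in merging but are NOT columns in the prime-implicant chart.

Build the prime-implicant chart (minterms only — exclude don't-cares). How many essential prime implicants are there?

2

[col 0] 0001*, 0011*, 0101*, 0111*, 1000*, 1001*, 1010*, 1011*, 1100*, 1101*, 1110*, 1111*
[col 1] -001*, -011*, -101*, -111*, 0-01*, 0-11*, 00-1*, 01-1*, 1-00*, 1-01*, 1-10*, 1-11*, 10-0*, 10-1*, 100-*, 101-*, 11-0*, 11-1*, 110-*, 111-*
[col 2] --01*, --11*, -0-1*, -1-1*, 0--1*, 1--0*, 1--1*, 1-0-*, 1-1-*, 10--*, 11--*
[col 3] ---1, 1---
Prime implicants: ---1, 1---
PI chart (minterm → PIs covering it):
  1 | ---1  (sole → essential)
  3 | ---1  (sole → essential)
  5 | ---1  (sole → essential)
  7 | ---1  (sole → essential)
  8 | 1---  (sole → essential)
  9 | ---1,1---
  10 | 1---  (sole → essential)
  11 | ---1,1---
  12 | 1---  (sole → essential)
  13 | ---1,1---
  14 | 1---  (sole → essential)
  15 | ---1,1---
Essential prime implicants: ---1, 1---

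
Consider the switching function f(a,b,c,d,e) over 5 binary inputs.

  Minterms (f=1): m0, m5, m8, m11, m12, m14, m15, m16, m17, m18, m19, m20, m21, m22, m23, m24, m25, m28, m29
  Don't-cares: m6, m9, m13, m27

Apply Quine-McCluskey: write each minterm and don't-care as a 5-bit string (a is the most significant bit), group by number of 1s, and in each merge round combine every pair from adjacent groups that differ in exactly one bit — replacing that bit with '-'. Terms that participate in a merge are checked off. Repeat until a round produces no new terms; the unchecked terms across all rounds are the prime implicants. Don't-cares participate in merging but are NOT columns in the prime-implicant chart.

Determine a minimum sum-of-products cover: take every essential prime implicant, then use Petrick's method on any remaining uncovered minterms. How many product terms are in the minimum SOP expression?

Round 0: 00000✓ 00101✓ 00110✓ 01000✓ 01001✓ 01011✓ 01100✓ 01101✓ 01110✓ 01111✓ 10000✓ 10001✓ 10010✓ 10011✓ 10100✓ 10101✓ 10110✓ 10111✓ 11000✓ 11001✓ 11011✓ 11100✓ 11101✓
Round 1: -0000✓ -0101✓ -0110 -1000✓ -1001✓ -1011✓ -1100✓ -1101✓ 0-000✓ 0-101✓ 0-110 01-00✓ 01-01✓ 01-11✓ 010-1✓ 0100-✓ 011-0✓ 011-1✓ 0110-✓ 0111-✓ 1-000✓ 1-001✓ 1-011✓ 1-100✓ 1-101✓ 10-00✓ 10-01✓ 10-10✓ 10-11✓ 100-0✓ 100-1✓ 1000-✓ 1001-✓ 101-0✓ 101-1✓ 1010-✓ 1011-✓ 11-00✓ 11-01✓ 110-1✓ 1100-✓ 1110-✓
Round 2: --000 --101 -1-00✓ -1-01✓ -10-1 -100-✓ -110-✓ 01--1 01-0-✓ 011-- 1--00✓ 1--01✓ 1-0-1 1-00-✓ 1-10-✓ 10--0✓ 10--1✓ 10-0-✓ 10-1-✓ 100--✓ 101--✓ 11-0-✓
Round 3: -1-0- 1--0- 10---
PIs = {--000, --101, -0110, -1-0-, -10-1, 0-110, 01--1, 011--, 1--0-, 1-0-1, 10---}
Coverage chart:
  m0: --000 ←essential
  m5: --101 ←essential
  m8: --000,-1-0-
  m11: -10-1,01--1
  m12: -1-0-,011--
  m14: 0-110,011--
  m15: 01--1,011--
  m16: --000,1--0-,10---
  m17: 1--0-,1-0-1,10---
  m18: 10--- ←essential
  m19: 1-0-1,10---
  m20: 1--0-,10---
  m21: --101,1--0-,10---
  m22: -0110,10---
  m23: 10--- ←essential
  m24: --000,-1-0-,1--0-
  m25: -1-0-,-10-1,1--0-,1-0-1
  m28: -1-0-,1--0-
  m29: --101,-1-0-,1--0-
Essential: --000, --101, 10---
Petrick residual → -1-0-, -10-1, 011--
Min cover (6 terms): c'd'e' + cd'e + bd' + bc'e + a'bc + ab'

6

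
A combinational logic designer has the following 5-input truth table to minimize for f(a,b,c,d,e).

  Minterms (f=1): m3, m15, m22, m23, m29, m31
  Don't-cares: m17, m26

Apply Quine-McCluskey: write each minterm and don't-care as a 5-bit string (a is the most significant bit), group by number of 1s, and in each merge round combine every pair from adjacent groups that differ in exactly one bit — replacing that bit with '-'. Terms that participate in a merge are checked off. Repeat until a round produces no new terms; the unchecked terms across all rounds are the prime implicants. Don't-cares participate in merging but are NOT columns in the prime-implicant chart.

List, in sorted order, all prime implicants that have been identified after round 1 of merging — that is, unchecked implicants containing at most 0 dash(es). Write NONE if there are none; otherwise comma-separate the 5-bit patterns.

00011, 10001, 11010

size-2^0 implicants → 00011  01111(✓)  10001  10110(✓)  10111(✓)  11010  11101(✓)  11111(✓)
size-2^1 implicants → -1111  1-111  1011-  111-1
Unchecked terms (primes): -1111, 00011, 1-111, 10001, 1011-, 11010, 111-1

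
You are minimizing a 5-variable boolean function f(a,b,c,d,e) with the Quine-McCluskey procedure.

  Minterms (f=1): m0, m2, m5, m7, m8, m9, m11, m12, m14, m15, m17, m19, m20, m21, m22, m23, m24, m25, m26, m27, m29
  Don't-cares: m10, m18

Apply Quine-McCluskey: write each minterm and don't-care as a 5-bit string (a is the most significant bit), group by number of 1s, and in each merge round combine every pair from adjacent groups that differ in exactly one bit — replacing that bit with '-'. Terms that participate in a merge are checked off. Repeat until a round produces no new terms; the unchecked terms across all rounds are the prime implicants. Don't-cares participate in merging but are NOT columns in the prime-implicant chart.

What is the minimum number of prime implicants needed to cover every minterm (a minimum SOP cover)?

8

[col 0] 00000*, 00010*, 00101*, 00111*, 01000*, 01001*, 01010*, 01011*, 01100*, 01110*, 01111*, 10001*, 10010*, 10011*, 10100*, 10101*, 10110*, 10111*, 11000*, 11001*, 11010*, 11011*, 11101*
[col 1] -0010*, -0101*, -0111*, -1000*, -1001*, -1010*, -1011*, 0-000*, 0-010*, 0-111, 000-0*, 001-1*, 01-00*, 01-10*, 01-11*, 010-0*, 010-1*, 0100-*, 0101-*, 011-0*, 0111-*, 1-001*, 1-010*, 1-011*, 1-101*, 10-01*, 10-10*, 10-11*, 100-1*, 1001-*, 101-0*, 101-1*, 1010-*, 1011-*, 11-01*, 110-0*, 110-1*, 1100-*, 1101-*
[col 2] --010, -01-1, -10-0*, -10-1*, -100-*, -101-*, 0-0-0, 01--0, 01-1-, 010--*, 1--01, 1-0-1, 1-01-, 10--1, 10-1-, 101--, 110--*
[col 3] -10--
Prime implicants: --010, -01-1, -10--, 0-0-0, 0-111, 01--0, 01-1-, 1--01, 1-0-1, 1-01-, 10--1, 10-1-, 101--
PI chart (minterm → PIs covering it):
  0 | 0-0-0  (sole → essential)
  2 | --010,0-0-0
  5 | -01-1  (sole → essential)
  7 | -01-1,0-111
  8 | -10--,0-0-0,01--0
  9 | -10--  (sole → essential)
  11 | -10--,01-1-
  12 | 01--0  (sole → essential)
  14 | 01--0,01-1-
  15 | 0-111,01-1-
  17 | 1--01,1-0-1,10--1
  19 | 1-0-1,1-01-,10--1,10-1-
  20 | 101--  (sole → essential)
  21 | -01-1,1--01,10--1,101--
  22 | 10-1-,101--
  23 | -01-1,10--1,10-1-,101--
  24 | -10--  (sole → essential)
  25 | -10--,1--01,1-0-1
  26 | --010,-10--,1-01-
  27 | -10--,1-0-1,1-01-
  29 | 1--01  (sole → essential)
Essential prime implicants: -01-1, -10--, 0-0-0, 01--0, 1--01, 101--
Petrick residual → 0-111, 1-0-1
Minimum SOP uses 8 PIs: b'ce + bc' + a'c'e' + a'cde + a'be' + ad'e + ac'e + ab'c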